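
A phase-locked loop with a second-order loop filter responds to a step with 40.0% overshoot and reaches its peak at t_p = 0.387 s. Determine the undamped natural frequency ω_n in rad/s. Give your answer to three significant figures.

ω_n ≈ 8.46 rad/s

From the overshoot, ζ = −ln(OS)/√(π²+ln²(OS)) = 0.280.
From t_p = π/ω_d, ω_d = π/0.387 = 8.12 rad/s, so ω_n = ω_d/√(1−ζ²) = 8.46 rad/s.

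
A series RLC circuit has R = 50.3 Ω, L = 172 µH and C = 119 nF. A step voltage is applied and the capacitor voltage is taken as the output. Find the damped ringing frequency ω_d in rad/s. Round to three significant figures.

ω_d ≈ 166000 rad/s

For a series RLC circuit (capacitor voltage as output), ω_n = 1/√(LC) = 1/√(172 µH · 119 nF) = 221000 rad/s.
ζ = (R/2)·√(C/L) = (50.3/2)·√(119 nF/172 µH) = 0.662.
ω_d = 221000·√(1 − 0.662²) = 166000 rad/s.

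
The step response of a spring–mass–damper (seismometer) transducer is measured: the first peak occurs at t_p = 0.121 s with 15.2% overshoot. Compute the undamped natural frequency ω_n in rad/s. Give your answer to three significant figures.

From the overshoot, ζ = −ln(OS)/√(π²+ln²(OS)) = 0.514.
From t_p = π/ω_d, ω_d = π/0.121 = 26.0 rad/s, so ω_n = ω_d/√(1−ζ²) = 30.3 rad/s.

ω_n ≈ 30.3 rad/s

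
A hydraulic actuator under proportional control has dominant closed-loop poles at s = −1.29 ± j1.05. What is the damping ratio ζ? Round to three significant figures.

ζ ≈ 0.776

With σ = 1.29, ω_d = 1.05: ω_n = √(σ²+ω_d²) = 1.66 rad/s, ζ = σ/ω_n = 0.776.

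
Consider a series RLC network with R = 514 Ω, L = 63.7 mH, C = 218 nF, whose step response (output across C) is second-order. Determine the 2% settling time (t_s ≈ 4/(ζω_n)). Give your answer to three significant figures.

For a series RLC circuit (capacitor voltage as output), ω_n = 1/√(LC) = 1/√(63.7 mH · 218 nF) = 8490 rad/s.
ζ = (R/2)·√(C/L) = (514/2)·√(218 nF/63.7 mH) = 0.475.
t_s ≈ 4/(ζω_n) = 0.000991 s.

t_s ≈ 0.000991 s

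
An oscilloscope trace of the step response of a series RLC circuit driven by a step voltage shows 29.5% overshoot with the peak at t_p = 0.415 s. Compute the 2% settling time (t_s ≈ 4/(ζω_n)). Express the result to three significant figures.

ζ from %OS: ζ = |ln 0.295|/√(π²+ln²0.295) = 0.362.
t_p = π/ω_d ⇒ ω_d = 7.57 rad/s; then ω_n = ω_d/√(1−ζ²) = 8.12 rad/s.
t_s ≈ 4/(ζω_n) = 4/(0.362·8.12) = 1.36 s.

t_s ≈ 1.36 s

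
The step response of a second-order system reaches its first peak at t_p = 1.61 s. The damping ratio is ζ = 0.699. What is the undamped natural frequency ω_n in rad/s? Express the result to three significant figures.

Peak time t_p = π/ω_d, so ω_d = π/t_p = π/1.61 = 1.95 rad/s.
ω_n = ω_d/√(1−ζ²) = 1.95/√0.511 = 2.73 rad/s.

ω_n ≈ 2.73 rad/s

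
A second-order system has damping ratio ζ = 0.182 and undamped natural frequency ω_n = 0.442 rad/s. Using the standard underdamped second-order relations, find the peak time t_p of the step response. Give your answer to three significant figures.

The damped frequency is ω_d = ω_n√(1−ζ²) = 0.442·√(1−0.0331) = 0.435 rad/s.
Peak time t_p = π/ω_d = π/0.435 = 7.23 s.

t_p ≈ 7.23 s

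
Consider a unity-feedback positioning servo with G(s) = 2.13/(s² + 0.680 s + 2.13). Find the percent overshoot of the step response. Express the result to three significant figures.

%OS ≈ 47.1%

Matching coefficients with s² + 2ζω_n s + ω_n² gives ω_n² = 2.13 ⇒ ω_n = 1.46 rad/s, and ζ = 0.680/(2ω_n) = 0.233.
%OS = 100 e^{−πζ/√(1−ζ²)} with ζ = 0.233 gives 47.1%.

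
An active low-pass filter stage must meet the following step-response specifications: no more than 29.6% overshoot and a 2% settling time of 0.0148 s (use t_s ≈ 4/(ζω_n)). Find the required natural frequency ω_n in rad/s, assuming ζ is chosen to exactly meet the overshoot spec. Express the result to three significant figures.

Inverting the overshoot relation: ζ = |ln 0.296|/√(π² + ln²0.296) = 0.361.
Then ω_n = 4/(ζ t_s) = 4/(0.361 × 0.0148) = 748 rad/s.

ω_n ≈ 748 rad/s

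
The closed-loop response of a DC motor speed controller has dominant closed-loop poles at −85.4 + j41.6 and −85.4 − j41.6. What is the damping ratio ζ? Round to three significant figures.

ζ ≈ 0.899

|pole| = ω_n = √(85.4² + 41.6²) = 95.0 rad/s; ζ = cos θ = σ/ω_n = 0.899.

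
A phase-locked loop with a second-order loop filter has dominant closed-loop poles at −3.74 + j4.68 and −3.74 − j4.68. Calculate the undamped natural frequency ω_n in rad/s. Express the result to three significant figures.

ω_n ≈ 5.99 rad/s

The poles are at −σ ± jω_d with σ = 3.74 and ω_d = 4.68, so ω_n = √(σ²+ω_d²) = 5.99 rad/s and ζ = σ/ω_n = 0.624.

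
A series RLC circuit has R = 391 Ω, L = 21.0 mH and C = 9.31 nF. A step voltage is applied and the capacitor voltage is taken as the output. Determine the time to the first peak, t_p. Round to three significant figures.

t_p ≈ 0.0000443 s

For a series RLC circuit (capacitor voltage as output), ω_n = 1/√(LC) = 1/√(21.0 mH · 9.31 nF) = 71500 rad/s.
ζ = (R/2)·√(C/L) = (391/2)·√(9.31 nF/21.0 mH) = 0.130.
ω_d = 71500·√(1 − 0.130²) = 70900 rad/s. t_p = π/ω_d = 0.0000443 s.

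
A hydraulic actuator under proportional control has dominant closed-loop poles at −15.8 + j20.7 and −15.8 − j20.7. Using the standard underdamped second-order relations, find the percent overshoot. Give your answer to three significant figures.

%OS ≈ 9.09%

With σ = 15.8, ω_d = 20.7: ω_n = √(σ²+ω_d²) = 26.0 rad/s, ζ = σ/ω_n = 0.607.
%OS = 100·exp(−πζ/√(1−ζ²)) = 9.09%.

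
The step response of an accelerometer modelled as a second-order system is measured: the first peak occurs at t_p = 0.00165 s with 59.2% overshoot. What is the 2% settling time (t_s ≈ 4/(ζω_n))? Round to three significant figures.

ζ from %OS: ζ = |ln 0.592|/√(π²+ln²0.592) = 0.165.
t_p = π/ω_d ⇒ ω_d = 1900 rad/s; then ω_n = ω_d/√(1−ζ²) = 1930 rad/s.
t_s ≈ 4/(ζω_n) = 4/(0.165·1930) = 0.0126 s.

t_s ≈ 0.0126 s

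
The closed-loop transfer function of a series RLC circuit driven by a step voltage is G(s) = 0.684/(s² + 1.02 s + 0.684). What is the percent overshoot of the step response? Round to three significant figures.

Comparing the denominator to s² + 2ζω_n s + ω_n²: ω_n = √0.684 = 0.827 rad/s, and 2ζω_n = 1.02 so ζ = 1.02/(2·0.827) = 0.617.
Overshoot: exp(−π·0.617/√(1−0.617²)) = 0.0854, i.e. 8.54%.

%OS ≈ 8.54%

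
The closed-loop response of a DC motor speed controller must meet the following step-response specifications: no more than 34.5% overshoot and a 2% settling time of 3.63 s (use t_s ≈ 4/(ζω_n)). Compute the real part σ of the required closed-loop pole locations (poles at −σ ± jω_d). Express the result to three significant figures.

σ ≈ 1.10

The settling-time spec alone fixes σ = ζω_n = 4/t_s = 4/3.63 = 1.10.
(Overshoot then fixes ζ = 0.321 and hence ω_d = σ·√(1−ζ²)/ζ = 3.25 rad/s.)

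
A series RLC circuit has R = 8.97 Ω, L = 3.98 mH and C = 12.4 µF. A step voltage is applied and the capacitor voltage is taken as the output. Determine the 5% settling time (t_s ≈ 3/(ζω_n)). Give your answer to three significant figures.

t_s ≈ 0.00266 s

For a series RLC circuit (capacitor voltage as output), ω_n = 1/√(LC) = 1/√(3.98 mH · 12.4 µF) = 4500 rad/s.
ζ = (R/2)·√(C/L) = (8.97/2)·√(12.4 µF/3.98 mH) = 0.250.
t_s ≈ 3/(ζω_n) = 0.00266 s.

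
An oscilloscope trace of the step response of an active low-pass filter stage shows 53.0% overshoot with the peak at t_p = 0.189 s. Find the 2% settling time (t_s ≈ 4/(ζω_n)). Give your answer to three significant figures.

t_s ≈ 1.19 s

From the overshoot, ζ = −ln(OS)/√(π²+ln²(OS)) = 0.198.
t_p = π/ω_d ⇒ ω_d = 16.6 rad/s; then ω_n = ω_d/√(1−ζ²) = 17.0 rad/s.
t_s ≈ 4/(ζω_n) = 4/(0.198·17.0) = 1.19 s.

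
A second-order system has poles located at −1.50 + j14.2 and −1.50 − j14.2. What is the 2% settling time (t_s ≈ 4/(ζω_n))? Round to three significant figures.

t_s ≈ 2.67 s

For poles at −σ ± jω_d, ζω_n = σ = 1.50, so t_s ≈ 4/σ = 2.67 s.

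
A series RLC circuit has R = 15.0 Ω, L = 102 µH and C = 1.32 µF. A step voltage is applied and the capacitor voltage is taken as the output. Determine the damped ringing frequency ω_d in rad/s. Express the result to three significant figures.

ω_d ≈ 45000 rad/s

For a series RLC circuit (capacitor voltage as output), ω_n = 1/√(LC) = 1/√(102 µH · 1.32 µF) = 86200 rad/s.
ζ = (R/2)·√(C/L) = (15.0/2)·√(1.32 µF/102 µH) = 0.853.
ω_d = 86200·√(1 − 0.853²) = 45000 rad/s.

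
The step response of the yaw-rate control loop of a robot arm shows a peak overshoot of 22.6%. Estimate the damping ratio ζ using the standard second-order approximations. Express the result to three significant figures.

ζ ≈ 0.428

From %OS = 100·exp(−πζ/√(1−ζ²)), invert to get ζ = −ln(OS)/√(π² + ln²(OS)) with OS = 0.226.
−ln 0.226 = 1.487, so ζ = 1.487/√(π² + 2.212) = 0.428.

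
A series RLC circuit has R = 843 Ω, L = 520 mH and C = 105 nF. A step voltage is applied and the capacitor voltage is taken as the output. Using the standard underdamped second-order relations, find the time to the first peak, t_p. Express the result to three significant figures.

t_p ≈ 0.000748 s

For a series RLC circuit (capacitor voltage as output), ω_n = 1/√(LC) = 1/√(520 mH · 105 nF) = 4280 rad/s.
ζ = (R/2)·√(C/L) = (843/2)·√(105 nF/520 mH) = 0.189.
ω_d = 4280·√(1 − 0.189²) = 4200 rad/s. t_p = π/ω_d = 0.000748 s.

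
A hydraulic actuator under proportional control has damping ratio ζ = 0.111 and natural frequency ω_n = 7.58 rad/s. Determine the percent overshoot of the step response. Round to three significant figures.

%OS ≈ 70.4%

For an underdamped second-order system, %OS = 100·exp(−πζ/√(1−ζ²)).
πζ/√(1−ζ²) = π·0.111/√(1−0.0123) = 0.3509, so %OS = 100·e^(−0.3509) = 70.4%.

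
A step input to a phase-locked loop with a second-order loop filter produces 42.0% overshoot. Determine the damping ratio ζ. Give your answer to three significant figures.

ζ ≈ 0.266

ζ = −ln(OS)/√(π² + (ln OS)²). With OS = 0.420, ln OS = −0.8675 and ζ = 0.8675/3.259 = 0.266.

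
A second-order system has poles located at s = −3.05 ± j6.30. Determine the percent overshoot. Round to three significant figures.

The poles are at −σ ± jω_d with σ = 3.05 and ω_d = 6.30, so ω_n = √(σ²+ω_d²) = 7.00 rad/s and ζ = σ/ω_n = 0.436.
%OS = 100 e^{−πζ/√(1−ζ²)} with ζ = 0.436 gives 21.9%.

%OS ≈ 21.9%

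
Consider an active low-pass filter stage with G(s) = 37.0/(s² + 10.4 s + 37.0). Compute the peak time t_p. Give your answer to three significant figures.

t_p ≈ 0.995 s

Comparing the denominator to s² + 2ζω_n s + ω_n²: ω_n = √37.0 = 6.08 rad/s, and 2ζω_n = 10.4 so ζ = 10.4/(2·6.08) = 0.855.
ω_d = 6.08·√(1 − 0.855²) = 3.16 rad/s. Then t_p = π/ω_d = 0.995 s.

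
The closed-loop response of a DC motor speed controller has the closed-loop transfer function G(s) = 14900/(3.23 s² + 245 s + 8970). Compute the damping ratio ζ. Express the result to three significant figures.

ζ ≈ 0.720

Dividing through by 3.23: denominator becomes s² + 75.85 s + 2777.
So ω_n = √2777 = 52.7 rad/s and ζ = 75.85/(2·52.7) = 0.720.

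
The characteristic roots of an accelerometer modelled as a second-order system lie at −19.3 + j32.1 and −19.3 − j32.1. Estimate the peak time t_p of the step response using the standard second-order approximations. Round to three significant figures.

t_p = π/ω_d with ω_d = 32.1 (the imaginary part), so t_p = 0.0979 s.

t_p ≈ 0.0979 s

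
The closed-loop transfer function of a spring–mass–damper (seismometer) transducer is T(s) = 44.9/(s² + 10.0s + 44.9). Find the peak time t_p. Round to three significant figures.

Comparing the denominator to s² + 2ζω_n s + ω_n²: ω_n = √44.9 = 6.70 rad/s, and 2ζω_n = 10.0 so ζ = 10.0/(2·6.70) = 0.746.
ω_d = 6.70·√(1 − 0.746²) = 4.46 rad/s. Then t_p = π/ω_d = 0.704 s.

t_p ≈ 0.704 s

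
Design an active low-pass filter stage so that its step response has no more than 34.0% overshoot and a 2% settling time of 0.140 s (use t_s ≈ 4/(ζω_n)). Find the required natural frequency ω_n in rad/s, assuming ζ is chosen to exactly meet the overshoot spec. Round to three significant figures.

From %OS = 100·exp(−πζ/√(1−ζ²)), invert to get ζ = −ln(OS)/√(π² + ln²(OS)) with OS = 0.340.
−ln 0.340 = 1.079, so ζ = 1.079/√(π² + 1.164) = 0.325.
Then ω_n = 4/(ζ t_s) = 4/(0.325 × 0.140) = 88.0 rad/s.

ω_n ≈ 88.0 rad/s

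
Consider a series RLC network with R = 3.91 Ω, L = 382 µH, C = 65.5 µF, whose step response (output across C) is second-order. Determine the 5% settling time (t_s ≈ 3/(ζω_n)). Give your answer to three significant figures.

t_s ≈ 0.000586 s

For a series RLC circuit (capacitor voltage as output), ω_n = 1/√(LC) = 1/√(382 µH · 65.5 µF) = 6320 rad/s.
ζ = (R/2)·√(C/L) = (3.91/2)·√(65.5 µF/382 µH) = 0.810.
t_s ≈ 3/(ζω_n) = 0.000586 s.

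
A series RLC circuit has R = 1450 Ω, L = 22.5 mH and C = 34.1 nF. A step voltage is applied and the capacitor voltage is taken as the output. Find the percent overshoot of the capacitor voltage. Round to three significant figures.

For a series RLC circuit (capacitor voltage as output), ω_n = 1/√(LC) = 1/√(22.5 mH · 34.1 nF) = 36100 rad/s.
ζ = (R/2)·√(C/L) = (1450/2)·√(34.1 nF/22.5 mH) = 0.893.
%OS = 100 e^{−πζ/√(1−ζ²)} with ζ = 0.893 gives 0.199%.

%OS ≈ 0.199%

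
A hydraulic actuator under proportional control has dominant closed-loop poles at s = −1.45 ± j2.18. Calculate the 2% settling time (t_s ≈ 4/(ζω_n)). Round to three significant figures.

t_s ≈ 2.76 s

For poles at −σ ± jω_d, ζω_n = σ = 1.45, so t_s ≈ 4/σ = 2.76 s.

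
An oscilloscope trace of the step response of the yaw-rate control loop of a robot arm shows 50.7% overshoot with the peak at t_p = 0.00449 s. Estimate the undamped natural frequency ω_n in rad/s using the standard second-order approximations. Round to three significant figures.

ω_n ≈ 716 rad/s

ζ from %OS: ζ = |ln 0.507|/√(π²+ln²0.507) = 0.211.
t_p = π/ω_d ⇒ ω_d = 700 rad/s; then ω_n = ω_d/√(1−ζ²) = 716 rad/s.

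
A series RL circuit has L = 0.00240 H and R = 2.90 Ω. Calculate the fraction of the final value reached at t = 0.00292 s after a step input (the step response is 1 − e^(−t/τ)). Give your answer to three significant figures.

y/y_∞ ≈ 0.971

τ = L/R = 0.00240/2.90 = 0.000828 s.
y(t)/y_∞ = 1 − e^(−t/τ) = 1 − e^(−0.00292/0.000828) = 1 − e^(−3.53) = 0.971.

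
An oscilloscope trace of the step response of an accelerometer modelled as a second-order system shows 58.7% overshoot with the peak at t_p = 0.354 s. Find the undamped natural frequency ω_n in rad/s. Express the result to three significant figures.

ω_n ≈ 9.00 rad/s

From the overshoot, ζ = −ln(OS)/√(π²+ln²(OS)) = 0.167.
t_p = π/ω_d ⇒ ω_d = 8.87 rad/s; then ω_n = ω_d/√(1−ζ²) = 9.00 rad/s.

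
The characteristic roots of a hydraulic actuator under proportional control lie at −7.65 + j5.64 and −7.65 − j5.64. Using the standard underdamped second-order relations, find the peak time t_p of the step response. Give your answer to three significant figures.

t_p ≈ 0.557 s

t_p = π/ω_d with ω_d = 5.64 (the imaginary part), so t_p = 0.557 s.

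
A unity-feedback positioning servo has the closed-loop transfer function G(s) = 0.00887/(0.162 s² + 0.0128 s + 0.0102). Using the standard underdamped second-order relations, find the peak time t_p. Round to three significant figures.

Dividing through by 0.162: denominator becomes s² + 0.07901 s + 0.06296.
So ω_n = √0.06296 = 0.251 rad/s and ζ = 0.07901/(2·0.251) = 0.157.
ω_d = 0.251·√(1 − 0.157²) = 0.248 rad/s. t_p = π/ω_d = 12.7 s.

t_p ≈ 12.7 s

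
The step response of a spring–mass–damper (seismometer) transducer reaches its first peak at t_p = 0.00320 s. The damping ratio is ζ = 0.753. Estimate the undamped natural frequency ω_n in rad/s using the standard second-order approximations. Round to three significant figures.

ω_n ≈ 1490 rad/s

Peak time t_p = π/ω_d, so ω_d = π/t_p = π/0.00320 = 982 rad/s.
ω_n = ω_d/√(1−ζ²) = 982/√0.433 = 1490 rad/s.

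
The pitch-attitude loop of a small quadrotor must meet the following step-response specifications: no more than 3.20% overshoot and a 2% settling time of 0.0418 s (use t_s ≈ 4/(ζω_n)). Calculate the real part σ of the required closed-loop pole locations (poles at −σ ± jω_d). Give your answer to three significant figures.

σ ≈ 95.7

The settling-time spec alone fixes σ = ζω_n = 4/t_s = 4/0.0418 = 95.7.
(Overshoot then fixes ζ = 0.739 and hence ω_d = σ·√(1−ζ²)/ζ = 87.3 rad/s.)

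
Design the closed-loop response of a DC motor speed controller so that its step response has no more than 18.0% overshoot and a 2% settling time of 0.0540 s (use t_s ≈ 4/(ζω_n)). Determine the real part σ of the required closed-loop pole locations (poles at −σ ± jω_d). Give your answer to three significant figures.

The settling-time spec alone fixes σ = ζω_n = 4/t_s = 4/0.0540 = 74.1.
(Overshoot then fixes ζ = 0.479 and hence ω_d = σ·√(1−ζ²)/ζ = 136 rad/s.)

σ ≈ 74.1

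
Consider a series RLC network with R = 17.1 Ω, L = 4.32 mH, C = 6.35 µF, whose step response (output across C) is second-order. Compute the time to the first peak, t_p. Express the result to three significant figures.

t_p ≈ 0.000551 s

For a series RLC circuit (capacitor voltage as output), ω_n = 1/√(LC) = 1/√(4.32 mH · 6.35 µF) = 6040 rad/s.
ζ = (R/2)·√(C/L) = (17.1/2)·√(6.35 µF/4.32 mH) = 0.328.
ω_d = ω_n√(1−ζ²) = 5700 rad/s. t_p = π/ω_d = 0.000551 s.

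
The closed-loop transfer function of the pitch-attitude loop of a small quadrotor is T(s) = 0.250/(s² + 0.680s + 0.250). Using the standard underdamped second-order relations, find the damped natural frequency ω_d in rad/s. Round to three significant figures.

Matching coefficients with s² + 2ζω_n s + ω_n² gives ω_n² = 0.250 ⇒ ω_n = 0.500 rad/s, and ζ = 0.680/(2ω_n) = 0.680.
ω_d = ω_n√(1−ζ²) = 0.367 rad/s.

ω_d ≈ 0.367 rad/s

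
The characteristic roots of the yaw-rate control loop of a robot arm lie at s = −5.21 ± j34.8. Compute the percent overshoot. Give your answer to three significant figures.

The poles are at −σ ± jω_d with σ = 5.21 and ω_d = 34.8, so ω_n = √(σ²+ω_d²) = 35.2 rad/s and ζ = σ/ω_n = 0.148.
Overshoot: exp(−π·0.148/√(1−0.148²)) = 0.625, i.e. 62.5%.

%OS ≈ 62.5%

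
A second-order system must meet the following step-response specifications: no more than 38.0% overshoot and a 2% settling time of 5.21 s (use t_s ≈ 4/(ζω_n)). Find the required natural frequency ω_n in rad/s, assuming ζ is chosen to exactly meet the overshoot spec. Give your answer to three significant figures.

ζ = −ln(OS)/√(π² + (ln OS)²). With OS = 0.380, ln OS = −0.9676 and ζ = 0.9676/3.287 = 0.294.
From t_s ≈ 4/(ζω_n): ω_n = 4/(ζ·t_s) = 4/(0.294·5.21) = 2.61 rad/s.

ω_n ≈ 2.61 rad/s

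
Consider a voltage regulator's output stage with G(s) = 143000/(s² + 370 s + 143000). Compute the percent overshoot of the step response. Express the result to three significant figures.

%OS ≈ 17.2%

Matching coefficients with s² + 2ζω_n s + ω_n² gives ω_n² = 143000 ⇒ ω_n = 378 rad/s, and ζ = 370/(2ω_n) = 0.489.
%OS = 100·exp(−πζ/√(1−ζ²)) = 17.2%.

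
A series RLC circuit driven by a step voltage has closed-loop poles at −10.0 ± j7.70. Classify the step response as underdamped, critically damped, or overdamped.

Since the poles form a complex-conjugate pair with nonzero imaginary part, the response is underdamped.

underdamped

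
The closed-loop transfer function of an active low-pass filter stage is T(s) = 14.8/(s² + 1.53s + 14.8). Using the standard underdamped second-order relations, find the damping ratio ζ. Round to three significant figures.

ζ ≈ 0.199

Matching coefficients with s² + 2ζω_n s + ω_n² gives ω_n² = 14.8 ⇒ ω_n = 3.85 rad/s, and ζ = 1.53/(2ω_n) = 0.199.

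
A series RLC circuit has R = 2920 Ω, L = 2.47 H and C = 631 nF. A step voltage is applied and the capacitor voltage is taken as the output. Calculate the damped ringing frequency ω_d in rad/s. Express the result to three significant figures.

ω_d ≈ 541 rad/s

For a series RLC circuit (capacitor voltage as output), ω_n = 1/√(LC) = 1/√(2.47 H · 631 nF) = 801 rad/s.
ζ = (R/2)·√(C/L) = (2920/2)·√(631 nF/2.47 H) = 0.738.
The damped frequency ω_d = ω_n√(1−ζ²) = 541 rad/s.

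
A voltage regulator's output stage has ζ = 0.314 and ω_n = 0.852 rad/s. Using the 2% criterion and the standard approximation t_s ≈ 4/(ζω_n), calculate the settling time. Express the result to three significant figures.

t_s ≈ 15.0 s

t_s ≈ 4/(ζω_n) = 4/(0.314 × 0.852) = 15.0 s.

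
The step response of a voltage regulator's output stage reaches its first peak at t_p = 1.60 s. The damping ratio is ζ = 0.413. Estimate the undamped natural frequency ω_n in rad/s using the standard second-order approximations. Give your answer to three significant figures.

Peak time t_p = π/ω_d, so ω_d = π/t_p = π/1.60 = 1.96 rad/s.
ω_n = ω_d/√(1−ζ²) = 1.96/√0.829 = 2.16 rad/s.

ω_n ≈ 2.16 rad/s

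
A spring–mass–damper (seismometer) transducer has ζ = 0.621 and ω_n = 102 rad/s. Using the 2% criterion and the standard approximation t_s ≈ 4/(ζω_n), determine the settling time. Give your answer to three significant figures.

t_s ≈ 4/(ζω_n) = 4/(0.621 × 102) = 0.0631 s.

t_s ≈ 0.0631 s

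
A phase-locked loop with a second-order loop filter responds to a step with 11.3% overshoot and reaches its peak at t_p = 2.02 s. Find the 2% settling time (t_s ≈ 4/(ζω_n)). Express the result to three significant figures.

ζ from %OS: ζ = |ln 0.113|/√(π²+ln²0.113) = 0.570.
From t_p = π/ω_d, ω_d = π/2.02 = 1.56 rad/s, so ω_n = ω_d/√(1−ζ²) = 1.89 rad/s.
t_s ≈ 4/(ζω_n) = 4/(0.570·1.89) = 3.71 s.

t_s ≈ 3.71 s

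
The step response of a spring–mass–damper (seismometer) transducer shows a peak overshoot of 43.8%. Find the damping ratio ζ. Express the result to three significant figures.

Inverting the overshoot relation: ζ = |ln 0.438|/√(π² + ln²0.438) = 0.254.

ζ ≈ 0.254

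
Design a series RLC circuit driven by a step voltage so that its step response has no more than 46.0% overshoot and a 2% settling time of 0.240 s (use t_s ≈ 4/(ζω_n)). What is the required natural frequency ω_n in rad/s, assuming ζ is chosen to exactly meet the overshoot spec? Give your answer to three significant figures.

ζ = −ln(OS)/√(π² + (ln OS)²). With OS = 0.460, ln OS = −0.7765 and ζ = 0.7765/3.236 = 0.240.
From t_s ≈ 4/(ζω_n): ω_n = 4/(ζ·t_s) = 4/(0.240·0.240) = 69.5 rad/s.

ω_n ≈ 69.5 rad/s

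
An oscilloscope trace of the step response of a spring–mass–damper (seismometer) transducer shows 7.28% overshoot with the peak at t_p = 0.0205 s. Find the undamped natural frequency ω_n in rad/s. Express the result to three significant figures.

ζ from %OS: ζ = |ln 0.0728|/√(π²+ln²0.0728) = 0.640.
From t_p = π/ω_d, ω_d = π/0.0205 = 153 rad/s, so ω_n = ω_d/√(1−ζ²) = 200 rad/s.

ω_n ≈ 200 rad/s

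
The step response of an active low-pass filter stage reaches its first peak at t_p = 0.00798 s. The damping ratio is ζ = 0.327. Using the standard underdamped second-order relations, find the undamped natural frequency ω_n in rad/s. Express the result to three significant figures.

Peak time t_p = π/ω_d, so ω_d = π/t_p = π/0.00798 = 394 rad/s.
ω_n = ω_d/√(1−ζ²) = 394/√0.893 = 417 rad/s.

ω_n ≈ 417 rad/s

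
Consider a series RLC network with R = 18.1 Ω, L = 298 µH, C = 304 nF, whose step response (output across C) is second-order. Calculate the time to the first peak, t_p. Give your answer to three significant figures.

t_p ≈ 0.0000312 s

For a series RLC circuit (capacitor voltage as output), ω_n = 1/√(LC) = 1/√(298 µH · 304 nF) = 105000 rad/s.
ζ = (R/2)·√(C/L) = (18.1/2)·√(304 nF/298 µH) = 0.289.
ω_d = ω_n√(1−ζ²) = 101000 rad/s. t_p = π/ω_d = 0.0000312 s.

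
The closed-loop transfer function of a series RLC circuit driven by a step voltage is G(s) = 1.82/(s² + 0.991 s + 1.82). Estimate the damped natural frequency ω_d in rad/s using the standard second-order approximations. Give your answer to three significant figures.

Comparing the denominator to s² + 2ζω_n s + ω_n²: ω_n = √1.82 = 1.35 rad/s, and 2ζω_n = 0.991 so ζ = 0.991/(2·1.35) = 0.367.
ω_d = ω_n√(1−ζ²) = 1.25 rad/s.

ω_d ≈ 1.25 rad/s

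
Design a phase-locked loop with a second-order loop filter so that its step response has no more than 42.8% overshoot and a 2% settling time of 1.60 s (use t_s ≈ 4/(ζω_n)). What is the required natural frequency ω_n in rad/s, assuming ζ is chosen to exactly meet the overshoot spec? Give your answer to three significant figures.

ω_n ≈ 9.59 rad/s

From %OS = 100·exp(−πζ/√(1−ζ²)), invert to get ζ = −ln(OS)/√(π² + ln²(OS)) with OS = 0.428.
−ln 0.428 = 0.8486, so ζ = 0.8486/√(π² + 0.7202) = 0.261.
From t_s ≈ 4/(ζω_n): ω_n = 4/(ζ·t_s) = 4/(0.261·1.60) = 9.59 rad/s.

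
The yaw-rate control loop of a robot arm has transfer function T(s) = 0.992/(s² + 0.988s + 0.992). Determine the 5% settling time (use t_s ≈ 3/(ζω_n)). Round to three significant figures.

Matching coefficients with s² + 2ζω_n s + ω_n² gives ω_n² = 0.992 ⇒ ω_n = 0.996 rad/s, and ζ = 0.988/(2ω_n) = 0.496.
t_s ≈ 3/(ζω_n) = 3/(0.496·0.996) = 6.07 s.

t_s ≈ 6.07 s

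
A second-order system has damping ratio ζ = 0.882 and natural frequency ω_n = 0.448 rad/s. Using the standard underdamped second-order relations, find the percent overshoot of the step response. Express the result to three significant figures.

%OS ≈ 0.280%

For an underdamped second-order system, %OS = 100·exp(−πζ/√(1−ζ²)).
πζ/√(1−ζ²) = π·0.882/√(1−0.778) = 5.880, so %OS = 100·e^(−5.880) = 0.280%.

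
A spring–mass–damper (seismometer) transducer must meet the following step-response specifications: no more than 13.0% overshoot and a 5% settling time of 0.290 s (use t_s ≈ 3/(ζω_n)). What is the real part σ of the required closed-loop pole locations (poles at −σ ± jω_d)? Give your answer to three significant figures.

The settling-time spec alone fixes σ = ζω_n = 3/t_s = 3/0.290 = 10.3.
(Overshoot then fixes ζ = 0.545 and hence ω_d = σ·√(1−ζ²)/ζ = 15.9 rad/s.)

σ ≈ 10.3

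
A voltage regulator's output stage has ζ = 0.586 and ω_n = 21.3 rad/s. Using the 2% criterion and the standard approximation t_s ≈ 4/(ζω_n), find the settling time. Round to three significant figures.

t_s ≈ 4/(ζω_n) = 4/(0.586 × 21.3) = 0.320 s.

t_s ≈ 0.320 s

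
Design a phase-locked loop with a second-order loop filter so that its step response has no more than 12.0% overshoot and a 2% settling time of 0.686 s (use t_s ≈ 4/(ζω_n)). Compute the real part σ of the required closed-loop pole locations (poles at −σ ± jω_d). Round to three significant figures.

σ ≈ 5.83

The settling-time spec alone fixes σ = ζω_n = 4/t_s = 4/0.686 = 5.83.
(Overshoot then fixes ζ = 0.559 and hence ω_d = σ·√(1−ζ²)/ζ = 8.64 rad/s.)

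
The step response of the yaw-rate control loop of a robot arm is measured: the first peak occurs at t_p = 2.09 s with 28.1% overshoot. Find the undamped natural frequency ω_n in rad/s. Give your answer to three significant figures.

ζ from %OS: ζ = |ln 0.281|/√(π²+ln²0.281) = 0.375.
From t_p = π/ω_d, ω_d = π/2.09 = 1.50 rad/s, so ω_n = ω_d/√(1−ζ²) = 1.62 rad/s.

ω_n ≈ 1.62 rad/s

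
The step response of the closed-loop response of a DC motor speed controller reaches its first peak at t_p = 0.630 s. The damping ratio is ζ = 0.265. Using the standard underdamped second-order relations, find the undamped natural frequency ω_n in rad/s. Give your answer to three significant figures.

ω_n ≈ 5.17 rad/s

Peak time t_p = π/ω_d, so ω_d = π/t_p = π/0.630 = 4.99 rad/s.
ω_n = ω_d/√(1−ζ²) = 4.99/√0.930 = 5.17 rad/s.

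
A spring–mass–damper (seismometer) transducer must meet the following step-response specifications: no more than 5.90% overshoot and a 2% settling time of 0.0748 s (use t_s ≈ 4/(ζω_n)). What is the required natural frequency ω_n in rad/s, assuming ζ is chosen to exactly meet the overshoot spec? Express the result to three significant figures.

Inverting the overshoot relation: ζ = |ln 0.0590|/√(π² + ln²0.0590) = 0.669.
Then ω_n = 4/(ζ t_s) = 4/(0.669 × 0.0748) = 79.9 rad/s.

ω_n ≈ 79.9 rad/s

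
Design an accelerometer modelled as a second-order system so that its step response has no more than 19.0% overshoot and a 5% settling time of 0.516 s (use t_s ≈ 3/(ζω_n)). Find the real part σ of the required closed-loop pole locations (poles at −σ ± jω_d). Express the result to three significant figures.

The settling-time spec alone fixes σ = ζω_n = 3/t_s = 3/0.516 = 5.81.
(Overshoot then fixes ζ = 0.467 and hence ω_d = σ·√(1−ζ²)/ζ = 11.0 rad/s.)

σ ≈ 5.81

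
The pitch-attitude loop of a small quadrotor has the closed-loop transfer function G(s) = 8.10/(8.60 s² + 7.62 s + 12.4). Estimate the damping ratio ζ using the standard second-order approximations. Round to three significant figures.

ζ ≈ 0.369

Dividing through by 8.60: denominator becomes s² + 0.8860 s + 1.442.
So ω_n = √1.442 = 1.20 rad/s and ζ = 0.8860/(2·1.20) = 0.369.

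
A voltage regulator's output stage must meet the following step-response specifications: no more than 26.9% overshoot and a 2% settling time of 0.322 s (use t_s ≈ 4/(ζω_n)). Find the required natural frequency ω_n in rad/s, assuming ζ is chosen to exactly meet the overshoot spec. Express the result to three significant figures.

Inverting the overshoot relation: ζ = |ln 0.269|/√(π² + ln²0.269) = 0.386.
From t_s ≈ 4/(ζω_n): ω_n = 4/(ζ·t_s) = 4/(0.386·0.322) = 32.2 rad/s.

ω_n ≈ 32.2 rad/s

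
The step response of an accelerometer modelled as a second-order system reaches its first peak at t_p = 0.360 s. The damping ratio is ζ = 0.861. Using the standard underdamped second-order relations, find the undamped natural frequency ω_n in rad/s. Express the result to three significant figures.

ω_n ≈ 17.2 rad/s

Peak time t_p = π/ω_d, so ω_d = π/t_p = π/0.360 = 8.73 rad/s.
ω_n = ω_d/√(1−ζ²) = 8.73/√0.259 = 17.2 rad/s.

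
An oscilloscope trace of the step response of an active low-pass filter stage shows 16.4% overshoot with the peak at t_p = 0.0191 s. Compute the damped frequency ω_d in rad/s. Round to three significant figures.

ω_d ≈ 164 rad/s

t_p = π/ω_d, so ω_d = π/0.0191 = 164 rad/s.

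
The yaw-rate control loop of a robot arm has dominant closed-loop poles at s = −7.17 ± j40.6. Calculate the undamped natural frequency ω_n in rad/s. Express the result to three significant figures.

ω_n ≈ 41.2 rad/s

The poles are at −σ ± jω_d with σ = 7.17 and ω_d = 40.6, so ω_n = √(σ²+ω_d²) = 41.2 rad/s and ζ = σ/ω_n = 0.174.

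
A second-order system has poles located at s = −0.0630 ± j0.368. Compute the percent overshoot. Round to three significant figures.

%OS ≈ 58.4%

The poles are at −σ ± jω_d with σ = 0.0630 and ω_d = 0.368, so ω_n = √(σ²+ω_d²) = 0.373 rad/s and ζ = σ/ω_n = 0.169.
Overshoot: exp(−π·0.169/√(1−0.169²)) = 0.584, i.e. 58.4%.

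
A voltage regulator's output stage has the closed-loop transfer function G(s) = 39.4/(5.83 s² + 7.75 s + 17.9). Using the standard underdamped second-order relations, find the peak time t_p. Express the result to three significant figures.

Dividing through by 5.83: denominator becomes s² + 1.329 s + 3.070.
So ω_n = √3.070 = 1.75 rad/s and ζ = 1.329/(2·1.75) = 0.379.
The damped frequency ω_d = ω_n√(1−ζ²) = 1.62 rad/s. t_p = π/ω_d = 1.94 s.

t_p ≈ 1.94 s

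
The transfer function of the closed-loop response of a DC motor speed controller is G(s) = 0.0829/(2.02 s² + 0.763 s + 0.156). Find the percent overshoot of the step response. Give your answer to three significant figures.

%OS ≈ 5.45%

Dividing through by 2.02: denominator becomes s² + 0.3777 s + 0.07723.
So ω_n = √0.07723 = 0.278 rad/s and ζ = 0.3777/(2·0.278) = 0.680.
%OS = 100·exp(−πζ/√(1−ζ²)) = 5.45%.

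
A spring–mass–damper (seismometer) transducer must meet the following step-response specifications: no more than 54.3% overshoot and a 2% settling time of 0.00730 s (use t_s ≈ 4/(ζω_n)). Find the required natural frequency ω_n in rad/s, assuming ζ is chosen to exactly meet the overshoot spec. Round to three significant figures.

ω_n ≈ 2870 rad/s

Inverting the overshoot relation: ζ = |ln 0.543|/√(π² + ln²0.543) = 0.191.
From t_s ≈ 4/(ζω_n): ω_n = 4/(ζ·t_s) = 4/(0.191·0.00730) = 2870 rad/s.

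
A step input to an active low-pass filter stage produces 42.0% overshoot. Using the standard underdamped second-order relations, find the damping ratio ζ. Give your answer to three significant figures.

ζ ≈ 0.266

From %OS = 100·exp(−πζ/√(1−ζ²)), invert to get ζ = −ln(OS)/√(π² + ln²(OS)) with OS = 0.420.
−ln 0.420 = 0.8675, so ζ = 0.8675/√(π² + 0.7526) = 0.266.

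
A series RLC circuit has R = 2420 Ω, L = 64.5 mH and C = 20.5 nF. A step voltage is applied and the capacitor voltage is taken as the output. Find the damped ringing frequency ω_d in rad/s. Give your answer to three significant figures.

For a series RLC circuit (capacitor voltage as output), ω_n = 1/√(LC) = 1/√(64.5 mH · 20.5 nF) = 27500 rad/s.
ζ = (R/2)·√(C/L) = (2420/2)·√(20.5 nF/64.5 mH) = 0.682.
The damped frequency ω_d = ω_n√(1−ζ²) = 20100 rad/s.

ω_d ≈ 20100 rad/s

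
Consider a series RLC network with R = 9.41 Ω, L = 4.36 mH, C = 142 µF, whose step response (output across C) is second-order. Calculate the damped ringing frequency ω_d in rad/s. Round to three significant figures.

For a series RLC circuit (capacitor voltage as output), ω_n = 1/√(LC) = 1/√(4.36 mH · 142 µF) = 1270 rad/s.
ζ = (R/2)·√(C/L) = (9.41/2)·√(142 µF/4.36 mH) = 0.849.
ω_d = ω_n√(1−ζ²) = 671 rad/s.

ω_d ≈ 671 rad/s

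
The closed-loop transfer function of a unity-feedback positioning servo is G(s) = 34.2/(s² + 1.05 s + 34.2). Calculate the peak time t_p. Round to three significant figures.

t_p ≈ 0.539 s

Comparing the denominator to s² + 2ζω_n s + ω_n²: ω_n = √34.2 = 5.85 rad/s, and 2ζω_n = 1.05 so ζ = 1.05/(2·5.85) = 0.0898.
The damped frequency ω_d = ω_n√(1−ζ²) = 5.82 rad/s. Then t_p = π/ω_d = 0.539 s.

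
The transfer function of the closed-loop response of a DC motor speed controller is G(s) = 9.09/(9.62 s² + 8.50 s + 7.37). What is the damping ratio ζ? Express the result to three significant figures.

ζ ≈ 0.505

Dividing through by 9.62: denominator becomes s² + 0.8836 s + 0.7661.
So ω_n = √0.7661 = 0.875 rad/s and ζ = 0.8836/(2·0.875) = 0.505.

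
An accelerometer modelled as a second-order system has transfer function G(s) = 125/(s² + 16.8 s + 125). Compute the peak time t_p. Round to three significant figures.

t_p ≈ 0.426 s

Matching coefficients with s² + 2ζω_n s + ω_n² gives ω_n² = 125 ⇒ ω_n = 11.2 rad/s, and ζ = 16.8/(2ω_n) = 0.751.
The damped frequency ω_d = ω_n√(1−ζ²) = 7.38 rad/s. Then t_p = π/ω_d = 0.426 s.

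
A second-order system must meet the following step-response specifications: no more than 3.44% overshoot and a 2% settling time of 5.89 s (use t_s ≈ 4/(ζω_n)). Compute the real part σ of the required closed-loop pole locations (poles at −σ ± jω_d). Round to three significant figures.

σ ≈ 0.679

The settling-time spec alone fixes σ = ζω_n = 4/t_s = 4/5.89 = 0.679.
(Overshoot then fixes ζ = 0.731 and hence ω_d = σ·√(1−ζ²)/ζ = 0.633 rad/s.)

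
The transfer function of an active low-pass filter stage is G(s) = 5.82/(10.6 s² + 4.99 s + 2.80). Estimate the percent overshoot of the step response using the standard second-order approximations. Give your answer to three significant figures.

Dividing through by 10.6: denominator becomes s² + 0.4708 s + 0.2642.
So ω_n = √0.2642 = 0.514 rad/s and ζ = 0.4708/(2·0.514) = 0.458.
%OS = 100·exp(−πζ/√(1−ζ²)) = 19.8%.

%OS ≈ 19.8%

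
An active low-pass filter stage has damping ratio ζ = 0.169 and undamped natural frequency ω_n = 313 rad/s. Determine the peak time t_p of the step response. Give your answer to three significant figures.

t_p ≈ 0.0102 s

The damped frequency is ω_d = ω_n√(1−ζ²) = 313·√(1−0.0286) = 308 rad/s.
Peak time t_p = π/ω_d = π/308 = 0.0102 s.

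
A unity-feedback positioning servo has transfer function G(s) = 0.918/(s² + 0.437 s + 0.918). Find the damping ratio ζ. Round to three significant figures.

ζ ≈ 0.228

ω_n = √0.918 = 0.958 rad/s; ζ = 0.437/(2·0.958) = 0.228.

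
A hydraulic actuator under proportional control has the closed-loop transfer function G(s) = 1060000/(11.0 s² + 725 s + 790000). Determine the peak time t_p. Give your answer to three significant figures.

Dividing through by 11.0: denominator becomes s² + 65.91 s + 71820.
So ω_n = √71820 = 268 rad/s and ζ = 65.91/(2·268) = 0.123.
ω_d = ω_n√(1−ζ²) = 266 rad/s. t_p = π/ω_d = 0.0118 s.

t_p ≈ 0.0118 s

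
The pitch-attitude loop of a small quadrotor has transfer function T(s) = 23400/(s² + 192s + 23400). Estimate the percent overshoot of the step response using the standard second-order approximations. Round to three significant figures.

%OS ≈ 7.95%

ω_n = √23400 = 153 rad/s; ζ = 192/(2·153) = 0.628.
%OS = 100·exp(−πζ/√(1−ζ²)) = 7.95%.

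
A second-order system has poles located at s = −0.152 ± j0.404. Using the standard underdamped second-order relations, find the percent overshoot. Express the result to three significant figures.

%OS ≈ 30.7%

With σ = 0.152, ω_d = 0.404: ω_n = √(σ²+ω_d²) = 0.432 rad/s, ζ = σ/ω_n = 0.352.
%OS = 100 e^{−πζ/√(1−ζ²)} with ζ = 0.352 gives 30.7%.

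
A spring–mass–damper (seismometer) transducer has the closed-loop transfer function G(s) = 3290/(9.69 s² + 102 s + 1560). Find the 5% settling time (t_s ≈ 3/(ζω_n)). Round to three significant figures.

t_s ≈ 0.570 s

Dividing through by 9.69: denominator becomes s² + 10.53 s + 161.0.
So ω_n = √161.0 = 12.7 rad/s and ζ = 10.53/(2·12.7) = 0.415.
t_s ≈ 3/(ζω_n) = 0.570 s.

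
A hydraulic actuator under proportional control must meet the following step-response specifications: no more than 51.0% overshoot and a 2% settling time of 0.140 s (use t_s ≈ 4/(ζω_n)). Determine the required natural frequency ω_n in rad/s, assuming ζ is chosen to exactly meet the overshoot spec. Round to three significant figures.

From %OS = 100·exp(−πζ/√(1−ζ²)), invert to get ζ = −ln(OS)/√(π² + ln²(OS)) with OS = 0.510.
−ln 0.510 = 0.6733, so ζ = 0.6733/√(π² + 0.4534) = 0.210.
From t_s ≈ 4/(ζω_n): ω_n = 4/(ζ·t_s) = 4/(0.210·0.140) = 136 rad/s.

ω_n ≈ 136 rad/s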